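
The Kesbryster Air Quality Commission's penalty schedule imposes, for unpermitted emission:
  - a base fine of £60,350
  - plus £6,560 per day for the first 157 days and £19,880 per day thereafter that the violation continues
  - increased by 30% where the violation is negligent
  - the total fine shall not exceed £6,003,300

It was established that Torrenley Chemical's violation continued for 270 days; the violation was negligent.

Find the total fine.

First 157 days: 157 × £6,560 = £1,029,920
Remaining days: (270 − 157) × £19,880 = £2,246,440
Per-day component: £1,029,920 + £2,246,440 = £3,276,360
Base plus per-day: £60,350 + £3,276,360 = £3,336,710
Enhancement: 30% of £3,336,710 = £1,001,013
Enhanced fine: £3,336,710 + £1,001,013 = £4,337,723
Cap at £6,003,300: £4,337,723 is within the cap, no reduction.

Civil penalty: £4,337,723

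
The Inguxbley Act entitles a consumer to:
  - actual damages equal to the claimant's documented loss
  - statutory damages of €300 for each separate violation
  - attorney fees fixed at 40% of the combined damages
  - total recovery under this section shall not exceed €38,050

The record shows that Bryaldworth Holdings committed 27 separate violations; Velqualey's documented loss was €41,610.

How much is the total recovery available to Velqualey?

Statutory damages: 27 × €300 = €8,100
Combined damages: €41,610 + €8,100 = €49,710
Attorney fees: 40% of €49,710 = €19,884
Total before cap: €49,710 + €19,884 = €69,594
Cap at €38,050: €69,594 exceeds the cap → €38,050

Total recovery: €38,050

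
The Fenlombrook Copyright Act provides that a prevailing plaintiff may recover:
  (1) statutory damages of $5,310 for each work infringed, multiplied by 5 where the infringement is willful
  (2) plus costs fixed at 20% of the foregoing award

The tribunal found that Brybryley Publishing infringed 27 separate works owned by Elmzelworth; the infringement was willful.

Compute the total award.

Statutory damages: 27 × $5,310 = $143,370
Multiplied by 5: 5 × $143,370 = $716,850
Costs: 20% of $716,850 = $143,370
Award plus costs: $716,850 + $143,370 = $860,220

$860,220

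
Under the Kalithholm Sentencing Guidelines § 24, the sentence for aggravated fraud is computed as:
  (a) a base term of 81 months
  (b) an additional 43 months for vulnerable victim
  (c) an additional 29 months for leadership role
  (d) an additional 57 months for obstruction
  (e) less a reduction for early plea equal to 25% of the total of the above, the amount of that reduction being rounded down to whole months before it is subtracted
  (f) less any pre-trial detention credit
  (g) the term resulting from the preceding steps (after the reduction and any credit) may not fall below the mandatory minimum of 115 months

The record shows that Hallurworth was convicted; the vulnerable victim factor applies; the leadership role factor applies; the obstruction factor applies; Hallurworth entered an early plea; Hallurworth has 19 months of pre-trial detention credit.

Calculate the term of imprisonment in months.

Vulnerable victim enhancement: +43 months
Leadership role enhancement: +29 months
Obstruction enhancement: +57 months
Adjusted term: 81 months + 43 months + 29 months + 57 months = 210 months
Early plea reduction: 25% of 210 months = 52 months (rounded down)
After reduction: 210 − 52 = 158 months
Less pre-trial detention credit: 158 months − 19 months = 139 months
Minimum 115 months: 139 months meets the minimum, no increase.

139 months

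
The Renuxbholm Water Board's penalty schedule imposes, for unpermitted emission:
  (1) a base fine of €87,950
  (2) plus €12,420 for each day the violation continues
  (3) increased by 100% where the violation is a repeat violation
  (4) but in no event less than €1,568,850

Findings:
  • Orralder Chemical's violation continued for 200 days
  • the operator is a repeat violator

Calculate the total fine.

Per-day component: 200 × €12,420 = €2,484,000
Base plus per-day: €87,950 + €2,484,000 = €2,571,950
Enhancement: 100% of €2,571,950 = €2,571,950
Enhanced fine: €2,571,950 + €2,571,950 = €5,143,900
Minimum €1,568,850: €5,143,900 meets the minimum, no increase.

€5,143,900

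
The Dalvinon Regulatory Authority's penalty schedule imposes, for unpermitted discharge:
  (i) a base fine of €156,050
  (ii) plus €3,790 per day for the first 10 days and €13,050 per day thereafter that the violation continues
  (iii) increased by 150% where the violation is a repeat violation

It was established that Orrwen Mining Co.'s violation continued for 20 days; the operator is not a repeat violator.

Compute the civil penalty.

First 10 days: 10 × €3,790 = €37,900
Remaining days: (20 − 10) × €13,050 = €130,500
Per-day component: €37,900 + €130,500 = €168,400
Base plus per-day: €156,050 + €168,400 = €324,450
The operator is not a repeat violator: no 150% increase.

€324,450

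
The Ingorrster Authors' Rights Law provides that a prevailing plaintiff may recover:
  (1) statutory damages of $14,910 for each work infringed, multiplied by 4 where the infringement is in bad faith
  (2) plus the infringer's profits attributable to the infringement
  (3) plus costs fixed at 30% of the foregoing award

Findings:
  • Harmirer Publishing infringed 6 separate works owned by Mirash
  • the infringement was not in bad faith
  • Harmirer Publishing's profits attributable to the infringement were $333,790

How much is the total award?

Statutory damages: 6 × $14,910 = $89,460
Infringement not in bad faith: no ×4 enhancement.
Combined award: $89,460 + $333,790 = $423,250
Costs: 30% of $423,250 = $126,975
Award plus costs: $423,250 + $126,975 = $550,225

$550,225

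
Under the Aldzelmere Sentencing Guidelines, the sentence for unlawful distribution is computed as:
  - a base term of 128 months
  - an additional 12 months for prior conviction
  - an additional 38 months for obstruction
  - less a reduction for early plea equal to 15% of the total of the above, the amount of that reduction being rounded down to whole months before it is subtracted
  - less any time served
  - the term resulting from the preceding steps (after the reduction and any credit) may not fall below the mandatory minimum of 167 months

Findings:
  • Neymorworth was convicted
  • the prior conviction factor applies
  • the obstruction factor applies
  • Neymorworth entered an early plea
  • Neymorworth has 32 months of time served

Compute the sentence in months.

Prior conviction enhancement: +12 months
Obstruction enhancement: +38 months
Adjusted term: 128 months + 12 months + 38 months = 178 months
Early plea reduction: 15% of 178 months = 26 months (rounded down)
After reduction: 178 − 26 = 152 months
Less time served: 152 months − 32 months = 120 months
Minimum 167 months: 120 months is below the minimum → 167 months

167 months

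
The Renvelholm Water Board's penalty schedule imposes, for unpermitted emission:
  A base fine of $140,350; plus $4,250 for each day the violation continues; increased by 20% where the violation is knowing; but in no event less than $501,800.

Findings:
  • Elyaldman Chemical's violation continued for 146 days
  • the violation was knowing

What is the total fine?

Per-day component: 146 × $4,250 = $620,500
Base plus per-day: $140,350 + $620,500 = $760,850
Enhancement: 20% of $760,850 = $152,170
Enhanced fine: $760,850 + $152,170 = $913,020
Minimum $501,800: $913,020 meets the minimum, no increase.

$913,020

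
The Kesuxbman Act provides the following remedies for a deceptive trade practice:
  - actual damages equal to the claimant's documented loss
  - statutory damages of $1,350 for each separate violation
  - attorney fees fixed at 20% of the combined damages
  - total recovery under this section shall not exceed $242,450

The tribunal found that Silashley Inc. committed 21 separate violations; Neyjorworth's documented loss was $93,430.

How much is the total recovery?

$146,136

Statutory damages: 21 × $1,350 = $28,350
Combined damages: $93,430 + $28,350 = $121,780
Attorney fees: 20% of $121,780 = $24,356
Total before cap: $121,780 + $24,356 = $146,136
Cap at $242,450: $146,136 is within the cap, no reduction.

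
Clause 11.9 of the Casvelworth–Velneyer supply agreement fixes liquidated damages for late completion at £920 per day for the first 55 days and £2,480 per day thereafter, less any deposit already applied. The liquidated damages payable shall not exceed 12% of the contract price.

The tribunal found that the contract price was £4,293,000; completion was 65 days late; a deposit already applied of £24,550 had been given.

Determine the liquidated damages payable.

First 55 days: 55 × £920 = £50,600
Remaining days: (65 − 55) × £2,480 = £24,800
Accrued per-day damages: £50,600 + £24,800 = £75,400
Less deposit already applied: £75,400 − £24,550 = £50,850
Cap: 12% of £4,293,000 = £515,160
Cap at £515,160: £50,850 is within the cap, no reduction.

£50,850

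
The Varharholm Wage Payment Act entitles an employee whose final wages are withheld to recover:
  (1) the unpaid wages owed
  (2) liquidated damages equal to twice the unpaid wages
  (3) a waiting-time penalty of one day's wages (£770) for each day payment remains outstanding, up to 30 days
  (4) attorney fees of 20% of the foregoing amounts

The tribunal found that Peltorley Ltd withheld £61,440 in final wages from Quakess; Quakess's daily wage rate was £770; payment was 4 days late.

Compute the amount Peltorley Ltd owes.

Doubled: 2 × £61,440 = £122,880
Penalty days: min(4, 30) = 4
Waiting-time penalty: 4 × £770 = £3,080
Subtotal: £61,440 + £122,880 + £3,080 = £187,400
Attorney fees: 20% of £187,400 = £37,480
Total award: £187,400 + £37,480 = £224,880

£224,880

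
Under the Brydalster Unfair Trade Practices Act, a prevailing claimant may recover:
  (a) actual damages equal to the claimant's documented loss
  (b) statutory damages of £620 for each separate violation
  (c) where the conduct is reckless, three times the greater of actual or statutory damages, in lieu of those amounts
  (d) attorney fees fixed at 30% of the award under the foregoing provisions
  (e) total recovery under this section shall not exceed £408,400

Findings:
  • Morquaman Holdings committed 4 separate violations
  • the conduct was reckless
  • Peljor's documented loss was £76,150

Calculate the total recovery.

£296,985

Statutory damages: 4 × £620 = £2,480
Greater of actual damages (£76,150) or statutory damages (£2,480): £76,150
Trebled: 3 × £76,150 = £228,450
Attorney fees: 30% of £228,450 = £68,535
Total before cap: £228,450 + £68,535 = £296,985
Cap at £408,400: £296,985 is within the cap, no reduction.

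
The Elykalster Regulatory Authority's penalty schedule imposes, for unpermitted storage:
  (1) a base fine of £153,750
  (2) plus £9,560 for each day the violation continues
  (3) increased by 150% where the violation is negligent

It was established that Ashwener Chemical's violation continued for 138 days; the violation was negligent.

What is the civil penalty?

£3,682,575

Per-day component: 138 × £9,560 = £1,319,280
Base plus per-day: £153,750 + £1,319,280 = £1,473,030
Enhancement: 150% of £1,473,030 = £2,209,545
Enhanced fine: £1,473,030 + £2,209,545 = £3,682,575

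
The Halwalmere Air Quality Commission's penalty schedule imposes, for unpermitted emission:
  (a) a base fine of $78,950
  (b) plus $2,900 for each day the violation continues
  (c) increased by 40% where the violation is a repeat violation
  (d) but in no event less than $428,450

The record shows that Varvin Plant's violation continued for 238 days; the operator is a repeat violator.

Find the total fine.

$1,076,810

Per-day component: 238 × $2,900 = $690,200
Base plus per-day: $78,950 + $690,200 = $769,150
Enhancement: 40% of $769,150 = $307,660
Enhanced fine: $769,150 + $307,660 = $1,076,810
Minimum $428,450: $1,076,810 meets the minimum, no increase.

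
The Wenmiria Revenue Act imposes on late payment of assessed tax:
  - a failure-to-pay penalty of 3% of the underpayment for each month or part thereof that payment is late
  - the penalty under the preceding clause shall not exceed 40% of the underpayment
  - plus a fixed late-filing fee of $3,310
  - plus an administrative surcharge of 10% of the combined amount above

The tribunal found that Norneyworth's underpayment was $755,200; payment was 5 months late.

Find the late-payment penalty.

$128,249

Accrued rate: 3% × 5 = 15%, capped at 40% → 15%
Failure-to-pay penalty: 15% of $755,200 = $113,280
Penalty before surcharge: $113,280 + $3,310 = $116,590
Administrative surcharge: 10% of $116,590 = $11,659
Total penalty: $116,590 + $11,659 = $128,249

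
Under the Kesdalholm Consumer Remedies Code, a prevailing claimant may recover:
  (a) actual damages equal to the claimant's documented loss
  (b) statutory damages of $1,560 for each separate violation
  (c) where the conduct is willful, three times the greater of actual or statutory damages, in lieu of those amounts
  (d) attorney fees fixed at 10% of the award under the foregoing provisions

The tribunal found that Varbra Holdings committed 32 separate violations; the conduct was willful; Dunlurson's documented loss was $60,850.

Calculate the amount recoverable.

$200,805

Statutory damages: 32 × $1,560 = $49,920
Greater of actual damages ($60,850) or statutory damages ($49,920): $60,850
Trebled: 3 × $60,850 = $182,550
Attorney fees: 10% of $182,550 = $18,255
Total recovery: $182,550 + $18,255 = $200,805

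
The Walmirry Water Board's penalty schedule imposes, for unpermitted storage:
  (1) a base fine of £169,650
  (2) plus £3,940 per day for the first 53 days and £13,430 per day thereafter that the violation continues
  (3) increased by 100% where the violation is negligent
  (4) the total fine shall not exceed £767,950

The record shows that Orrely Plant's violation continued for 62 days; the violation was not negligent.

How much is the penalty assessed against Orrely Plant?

First 53 days: 53 × £3,940 = £208,820
Remaining days: (62 − 53) × £13,430 = £120,870
Per-day component: £208,820 + £120,870 = £329,690
Base plus per-day: £169,650 + £329,690 = £499,340
The violation was not negligent: no 100% increase.
Cap at £767,950: £499,340 is within the cap, no reduction.

£499,340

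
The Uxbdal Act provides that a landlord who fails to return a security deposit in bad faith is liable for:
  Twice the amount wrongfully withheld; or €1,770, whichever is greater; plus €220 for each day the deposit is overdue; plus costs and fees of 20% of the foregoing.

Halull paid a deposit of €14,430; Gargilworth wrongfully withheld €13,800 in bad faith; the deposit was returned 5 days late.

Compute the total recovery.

€34,440

Doubled: 2 × €13,800 = €27,600
Minimum €1,770: €27,600 meets the minimum, no increase.
Late-return penalty: 5 × €220 = €1,100
Damages plus late penalty: €27,600 + €1,100 = €28,700
Costs and fees: 20% of €28,700 = €5,740
Total recovery: €28,700 + €5,740 = €34,440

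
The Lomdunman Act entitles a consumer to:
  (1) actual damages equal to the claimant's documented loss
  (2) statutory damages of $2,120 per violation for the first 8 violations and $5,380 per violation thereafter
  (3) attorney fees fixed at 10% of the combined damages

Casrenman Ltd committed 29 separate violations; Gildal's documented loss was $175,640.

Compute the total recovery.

First 8 violations: 8 × $2,120 = $16,960
Remaining violations: (29 − 8) × $5,380 = $112,980
Statutory damages: $16,960 + $112,980 = $129,940
Combined damages: $175,640 + $129,940 = $305,580
Attorney fees: 10% of $305,580 = $30,558
Total recovery: $305,580 + $30,558 = $336,138

$336,138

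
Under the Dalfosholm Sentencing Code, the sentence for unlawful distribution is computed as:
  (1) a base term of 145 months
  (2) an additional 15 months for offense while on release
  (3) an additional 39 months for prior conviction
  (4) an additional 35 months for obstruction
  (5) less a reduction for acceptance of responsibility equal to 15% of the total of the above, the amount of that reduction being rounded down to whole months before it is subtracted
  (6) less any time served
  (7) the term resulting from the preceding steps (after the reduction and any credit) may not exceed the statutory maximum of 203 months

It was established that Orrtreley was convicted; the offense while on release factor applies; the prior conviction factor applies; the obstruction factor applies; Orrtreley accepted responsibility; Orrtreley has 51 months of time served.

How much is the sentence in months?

148 months

Offense while on release enhancement: +15 months
Prior conviction enhancement: +39 months
Obstruction enhancement: +35 months
Adjusted term: 145 months + 15 months + 39 months + 35 months = 234 months
Acceptance of responsibility reduction: 15% of 234 months = 35 months (rounded down)
After reduction: 234 − 35 = 199 months
Less time served: 199 months − 51 months = 148 months
Cap at 203 months: 148 months is within the cap, no reduction.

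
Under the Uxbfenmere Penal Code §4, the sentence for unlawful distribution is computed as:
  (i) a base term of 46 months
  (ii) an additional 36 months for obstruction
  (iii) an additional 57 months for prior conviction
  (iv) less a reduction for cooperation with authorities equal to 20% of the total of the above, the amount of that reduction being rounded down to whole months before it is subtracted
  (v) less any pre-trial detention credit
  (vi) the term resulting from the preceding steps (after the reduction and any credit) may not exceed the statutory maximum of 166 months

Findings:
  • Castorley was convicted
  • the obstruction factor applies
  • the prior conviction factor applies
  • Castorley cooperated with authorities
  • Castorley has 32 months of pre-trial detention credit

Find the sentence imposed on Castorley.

Obstruction enhancement: +36 months
Prior conviction enhancement: +57 months
Adjusted term: 46 months + 36 months + 57 months = 139 months
Cooperation with authorities reduction: 20% of 139 months = 27 months (rounded down)
After reduction: 139 − 27 = 112 months
Less pre-trial detention credit: 112 months − 32 months = 80 months
Cap at 166 months: 80 months is within the cap, no reduction.

80 months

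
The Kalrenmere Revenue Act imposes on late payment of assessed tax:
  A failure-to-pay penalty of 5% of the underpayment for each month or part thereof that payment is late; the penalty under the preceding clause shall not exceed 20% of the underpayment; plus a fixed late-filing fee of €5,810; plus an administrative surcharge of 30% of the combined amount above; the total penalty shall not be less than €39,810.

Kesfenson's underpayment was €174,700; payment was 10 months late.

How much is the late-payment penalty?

€52,975

Accrued rate: 5% × 10 = 50%, capped at 20% → 20%
Failure-to-pay penalty: 20% of €174,700 = €34,940
Penalty before surcharge: €34,940 + €5,810 = €40,750
Administrative surcharge: 30% of €40,750 = €12,225
Total penalty: €40,750 + €12,225 = €52,975
Minimum €39,810: €52,975 meets the minimum, no increase.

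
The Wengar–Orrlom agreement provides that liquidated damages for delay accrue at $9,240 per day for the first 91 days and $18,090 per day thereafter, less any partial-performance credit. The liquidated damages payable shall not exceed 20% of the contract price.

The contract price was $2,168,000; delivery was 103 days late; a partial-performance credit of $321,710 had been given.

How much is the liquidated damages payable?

$433,600

First 91 days: 91 × $9,240 = $840,840
Remaining days: (103 − 91) × $18,090 = $217,080
Accrued per-day damages: $840,840 + $217,080 = $1,057,920
Less partial-performance credit: $1,057,920 − $321,710 = $736,210
Cap: 20% of $2,168,000 = $433,600
Cap at $433,600: $736,210 exceeds the cap → $433,600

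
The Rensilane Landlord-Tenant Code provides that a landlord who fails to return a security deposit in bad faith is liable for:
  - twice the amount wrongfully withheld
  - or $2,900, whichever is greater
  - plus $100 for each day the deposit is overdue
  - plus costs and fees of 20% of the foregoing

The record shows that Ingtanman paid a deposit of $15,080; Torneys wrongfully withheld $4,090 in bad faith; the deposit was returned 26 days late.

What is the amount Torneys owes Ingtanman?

$12,936

Doubled: 2 × $4,090 = $8,180
Minimum $2,900: $8,180 meets the minimum, no increase.
Late-return penalty: 26 × $100 = $2,600
Damages plus late penalty: $8,180 + $2,600 = $10,780
Costs and fees: 20% of $10,780 = $2,156
Total recovery: $10,780 + $2,156 = $12,936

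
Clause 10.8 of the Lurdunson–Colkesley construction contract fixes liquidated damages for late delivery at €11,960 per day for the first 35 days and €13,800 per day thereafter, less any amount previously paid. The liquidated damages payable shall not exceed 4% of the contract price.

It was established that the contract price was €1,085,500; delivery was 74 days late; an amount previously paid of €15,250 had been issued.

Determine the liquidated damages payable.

First 35 days: 35 × €11,960 = €418,600
Remaining days: (74 − 35) × €13,800 = €538,200
Accrued per-day damages: €418,600 + €538,200 = €956,800
Less amount previously paid: €956,800 − €15,250 = €941,550
Cap: 4% of €1,085,500 = €43,420
Cap at €43,420: €941,550 exceeds the cap → €43,420

€43,420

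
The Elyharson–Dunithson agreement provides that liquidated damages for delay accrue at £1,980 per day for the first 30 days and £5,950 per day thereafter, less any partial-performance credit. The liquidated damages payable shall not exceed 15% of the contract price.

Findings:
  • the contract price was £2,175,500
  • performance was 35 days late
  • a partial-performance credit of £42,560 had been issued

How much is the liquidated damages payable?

First 30 days: 30 × £1,980 = £59,400
Remaining days: (35 − 30) × £5,950 = £29,750
Accrued per-day damages: £59,400 + £29,750 = £89,150
Less partial-performance credit: £89,150 − £42,560 = £46,590
Cap: 15% of £2,175,500 = £326,325
Cap at £326,325: £46,590 is within the cap, no reduction.

£46,590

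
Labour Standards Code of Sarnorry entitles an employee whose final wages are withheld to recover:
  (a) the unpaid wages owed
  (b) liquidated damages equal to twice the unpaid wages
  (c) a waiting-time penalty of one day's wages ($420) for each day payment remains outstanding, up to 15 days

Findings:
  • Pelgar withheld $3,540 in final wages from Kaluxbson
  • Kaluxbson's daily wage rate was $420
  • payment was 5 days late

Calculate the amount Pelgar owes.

Doubled: 2 × $3,540 = $7,080
Penalty days: min(5, 15) = 5
Waiting-time penalty: 5 × $420 = $2,100
Total award: $3,540 + $7,080 + $2,100 = $12,720

$12,720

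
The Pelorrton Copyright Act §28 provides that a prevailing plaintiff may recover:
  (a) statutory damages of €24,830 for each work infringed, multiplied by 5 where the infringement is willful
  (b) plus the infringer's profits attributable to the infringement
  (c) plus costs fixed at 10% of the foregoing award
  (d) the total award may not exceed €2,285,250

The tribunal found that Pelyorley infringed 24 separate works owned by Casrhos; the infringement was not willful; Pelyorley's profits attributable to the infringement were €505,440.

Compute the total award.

€1,211,496

Statutory damages: 24 × €24,830 = €595,920
Infringement not willful: no ×5 enhancement.
Combined award: €595,920 + €505,440 = €1,101,360
Costs: 10% of €1,101,360 = €110,136
Award plus costs: €1,101,360 + €110,136 = €1,211,496
Cap at €2,285,250: €1,211,496 is within the cap, no reduction.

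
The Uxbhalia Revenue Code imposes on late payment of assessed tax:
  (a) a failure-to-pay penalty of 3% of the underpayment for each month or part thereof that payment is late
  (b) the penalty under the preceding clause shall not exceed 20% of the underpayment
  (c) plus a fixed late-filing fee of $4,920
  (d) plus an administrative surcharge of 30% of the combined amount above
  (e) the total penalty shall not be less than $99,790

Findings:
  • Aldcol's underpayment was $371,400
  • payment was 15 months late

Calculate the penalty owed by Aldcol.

Accrued rate: 3% × 15 = 45%, capped at 20% → 20%
Failure-to-pay penalty: 20% of $371,400 = $74,280
Penalty before surcharge: $74,280 + $4,920 = $79,200
Administrative surcharge: 30% of $79,200 = $23,760
Total penalty: $79,200 + $23,760 = $102,960
Minimum $99,790: $102,960 meets the minimum, no increase.

Penalty: $102,960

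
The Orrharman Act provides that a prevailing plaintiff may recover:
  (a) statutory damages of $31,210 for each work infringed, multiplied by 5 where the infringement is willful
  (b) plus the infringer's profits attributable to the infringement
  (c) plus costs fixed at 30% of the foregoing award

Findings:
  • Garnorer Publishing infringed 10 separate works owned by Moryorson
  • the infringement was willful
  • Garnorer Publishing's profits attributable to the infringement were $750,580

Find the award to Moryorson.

$3,004,404

Statutory damages: 10 × $31,210 = $312,100
Multiplied by 5: 5 × $312,100 = $1,560,500
Combined award: $1,560,500 + $750,580 = $2,311,080
Costs: 30% of $2,311,080 = $693,324
Award plus costs: $2,311,080 + $693,324 = $3,004,404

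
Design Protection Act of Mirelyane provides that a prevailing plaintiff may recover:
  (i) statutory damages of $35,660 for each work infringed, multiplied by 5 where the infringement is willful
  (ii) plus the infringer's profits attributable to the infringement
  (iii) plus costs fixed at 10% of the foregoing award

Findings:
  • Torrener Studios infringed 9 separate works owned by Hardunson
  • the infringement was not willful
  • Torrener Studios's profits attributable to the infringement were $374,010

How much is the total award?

Statutory damages: 9 × $35,660 = $320,940
Infringement not willful: no ×5 enhancement.
Combined award: $320,940 + $374,010 = $694,950
Costs: 10% of $694,950 = $69,495
Award plus costs: $694,950 + $69,495 = $764,445

$764,445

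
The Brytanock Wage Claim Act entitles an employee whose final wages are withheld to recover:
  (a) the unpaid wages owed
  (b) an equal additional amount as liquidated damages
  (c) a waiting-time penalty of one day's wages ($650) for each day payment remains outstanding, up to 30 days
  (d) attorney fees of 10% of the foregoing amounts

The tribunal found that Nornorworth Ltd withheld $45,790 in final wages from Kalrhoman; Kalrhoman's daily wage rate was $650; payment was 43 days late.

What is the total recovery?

Liquidated damages (equal amount): $45,790
Penalty days: min(43, 30) = 30
Waiting-time penalty: 30 × $650 = $19,500
Subtotal: $45,790 + $45,790 + $19,500 = $111,080
Attorney fees: 10% of $111,080 = $11,108
Total award: $111,080 + $11,108 = $122,188

$122,188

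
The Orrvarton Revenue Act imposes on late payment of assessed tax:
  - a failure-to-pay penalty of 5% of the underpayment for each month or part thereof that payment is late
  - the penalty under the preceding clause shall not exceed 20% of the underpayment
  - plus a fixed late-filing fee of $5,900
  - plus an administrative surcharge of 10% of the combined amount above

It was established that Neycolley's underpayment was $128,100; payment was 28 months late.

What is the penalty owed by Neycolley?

$34,672

Accrued rate: 5% × 28 = 140%, capped at 20% → 20%
Failure-to-pay penalty: 20% of $128,100 = $25,620
Penalty before surcharge: $25,620 + $5,900 = $31,520
Administrative surcharge: 10% of $31,520 = $3,152
Total penalty: $31,520 + $3,152 = $34,672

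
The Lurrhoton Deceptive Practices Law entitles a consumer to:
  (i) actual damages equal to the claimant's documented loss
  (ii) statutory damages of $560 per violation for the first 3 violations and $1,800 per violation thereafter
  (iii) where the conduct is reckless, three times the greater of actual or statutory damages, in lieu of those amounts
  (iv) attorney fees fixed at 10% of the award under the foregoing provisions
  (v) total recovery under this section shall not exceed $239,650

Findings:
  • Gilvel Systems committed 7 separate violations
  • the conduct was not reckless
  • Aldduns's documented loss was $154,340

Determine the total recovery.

$179,542

First 3 violations: 3 × $560 = $1,680
Remaining violations: (7 − 3) × $1,800 = $7,200
Statutory damages: $1,680 + $7,200 = $8,880
Conduct not reckless: the in-lieu enhancement does not apply.
Actual plus statutory damages: $154,340 + $8,880 = $163,220
Attorney fees: 10% of $163,220 = $16,322
Total before cap: $163,220 + $16,322 = $179,542
Cap at $239,650: $179,542 is within the cap, no reduction.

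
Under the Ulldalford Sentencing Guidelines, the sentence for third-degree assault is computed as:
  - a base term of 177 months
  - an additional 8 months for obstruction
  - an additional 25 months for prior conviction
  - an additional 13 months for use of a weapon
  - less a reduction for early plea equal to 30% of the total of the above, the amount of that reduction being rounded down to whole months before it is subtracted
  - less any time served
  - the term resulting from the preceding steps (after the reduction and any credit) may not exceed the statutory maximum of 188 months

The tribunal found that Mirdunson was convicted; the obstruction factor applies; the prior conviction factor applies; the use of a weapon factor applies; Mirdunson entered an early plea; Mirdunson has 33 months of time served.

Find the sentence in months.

124 months

Obstruction enhancement: +8 months
Prior conviction enhancement: +25 months
Use of a weapon enhancement: +13 months
Adjusted term: 177 months + 8 months + 25 months + 13 months = 223 months
Early plea reduction: 30% of 223 months = 66 months (rounded down)
After reduction: 223 − 66 = 157 months
Less time served: 157 months − 33 months = 124 months
Cap at 188 months: 124 months is within the cap, no reduction.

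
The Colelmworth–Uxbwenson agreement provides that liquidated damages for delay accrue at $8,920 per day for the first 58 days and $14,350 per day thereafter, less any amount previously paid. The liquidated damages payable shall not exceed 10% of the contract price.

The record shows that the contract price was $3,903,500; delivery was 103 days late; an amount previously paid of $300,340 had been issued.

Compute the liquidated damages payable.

First 58 days: 58 × $8,920 = $517,360
Remaining days: (103 − 58) × $14,350 = $645,750
Accrued per-day damages: $517,360 + $645,750 = $1,163,110
Less amount previously paid: $1,163,110 − $300,340 = $862,770
Cap: 10% of $3,903,500 = $390,350
Cap at $390,350: $862,770 exceeds the cap → $390,350

$390,350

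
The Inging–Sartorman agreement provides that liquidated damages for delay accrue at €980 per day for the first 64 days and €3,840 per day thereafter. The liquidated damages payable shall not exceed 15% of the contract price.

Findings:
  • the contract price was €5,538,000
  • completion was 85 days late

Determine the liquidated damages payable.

First 64 days: 64 × €980 = €62,720
Remaining days: (85 − 64) × €3,840 = €80,640
Accrued per-day damages: €62,720 + €80,640 = €143,360
Cap: 15% of €5,538,000 = €830,700
Cap at €830,700: €143,360 is within the cap, no reduction.

€143,360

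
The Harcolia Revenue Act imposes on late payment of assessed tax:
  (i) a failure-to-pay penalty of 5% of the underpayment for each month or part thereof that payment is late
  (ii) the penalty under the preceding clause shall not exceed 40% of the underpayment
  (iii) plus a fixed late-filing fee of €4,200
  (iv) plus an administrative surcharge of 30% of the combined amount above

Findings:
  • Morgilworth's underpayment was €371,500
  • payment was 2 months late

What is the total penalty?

Accrued rate: 5% × 2 = 10%, capped at 40% → 10%
Failure-to-pay penalty: 10% of €371,500 = €37,150
Penalty before surcharge: €37,150 + €4,200 = €41,350
Administrative surcharge: 30% of €41,350 = €12,405
Total penalty: €41,350 + €12,405 = €53,755

€53,755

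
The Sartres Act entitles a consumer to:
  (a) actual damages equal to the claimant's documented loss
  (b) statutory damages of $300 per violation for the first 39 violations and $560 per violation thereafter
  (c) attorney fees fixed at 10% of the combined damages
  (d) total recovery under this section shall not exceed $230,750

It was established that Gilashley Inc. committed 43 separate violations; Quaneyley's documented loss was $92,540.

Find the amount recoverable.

First 39 violations: 39 × $300 = $11,700
Remaining violations: (43 − 39) × $560 = $2,240
Statutory damages: $11,700 + $2,240 = $13,940
Combined damages: $92,540 + $13,940 = $106,480
Attorney fees: 10% of $106,480 = $10,648
Total before cap: $106,480 + $10,648 = $117,128
Cap at $230,750: $117,128 is within the cap, no reduction.

Total recovery: $117,128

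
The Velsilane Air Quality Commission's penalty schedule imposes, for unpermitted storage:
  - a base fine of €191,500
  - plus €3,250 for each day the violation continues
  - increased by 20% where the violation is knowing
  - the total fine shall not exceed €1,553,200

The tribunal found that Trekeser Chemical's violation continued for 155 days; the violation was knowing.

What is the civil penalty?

€834,300

Per-day component: 155 × €3,250 = €503,750
Base plus per-day: €191,500 + €503,750 = €695,250
Enhancement: 20% of €695,250 = €139,050
Enhanced fine: €695,250 + €139,050 = €834,300
Cap at €1,553,200: €834,300 is within the cap, no reduction.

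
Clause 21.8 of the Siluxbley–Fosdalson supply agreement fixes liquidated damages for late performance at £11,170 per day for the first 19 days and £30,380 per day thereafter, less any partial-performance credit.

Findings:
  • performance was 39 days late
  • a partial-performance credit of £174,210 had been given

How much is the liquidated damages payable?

£645,620

First 19 days: 19 × £11,170 = £212,230
Remaining days: (39 − 19) × £30,380 = £607,600
Accrued per-day damages: £212,230 + £607,600 = £819,830
Less partial-performance credit: £819,830 − £174,210 = £645,620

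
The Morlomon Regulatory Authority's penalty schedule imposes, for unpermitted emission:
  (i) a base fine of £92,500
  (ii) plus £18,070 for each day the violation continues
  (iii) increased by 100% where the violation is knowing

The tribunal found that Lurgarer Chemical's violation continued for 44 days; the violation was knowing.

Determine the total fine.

£1,775,160

Per-day component: 44 × £18,070 = £795,080
Base plus per-day: £92,500 + £795,080 = £887,580
Enhancement: 100% of £887,580 = £887,580
Enhanced fine: £887,580 + £887,580 = £1,775,160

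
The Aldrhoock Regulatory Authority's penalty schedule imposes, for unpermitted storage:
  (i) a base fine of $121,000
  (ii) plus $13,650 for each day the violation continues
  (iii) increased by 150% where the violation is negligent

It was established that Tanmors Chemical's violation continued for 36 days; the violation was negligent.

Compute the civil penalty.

Per-day component: 36 × $13,650 = $491,400
Base plus per-day: $121,000 + $491,400 = $612,400
Enhancement: 150% of $612,400 = $918,600
Enhanced fine: $612,400 + $918,600 = $1,531,000

$1,531,000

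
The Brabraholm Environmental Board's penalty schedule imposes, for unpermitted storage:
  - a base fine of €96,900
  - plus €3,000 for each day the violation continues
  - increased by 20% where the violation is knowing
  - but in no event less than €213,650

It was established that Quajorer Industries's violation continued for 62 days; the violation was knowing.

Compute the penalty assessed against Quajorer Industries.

€339,480

Per-day component: 62 × €3,000 = €186,000
Base plus per-day: €96,900 + €186,000 = €282,900
Enhancement: 20% of €282,900 = €56,580
Enhanced fine: €282,900 + €56,580 = €339,480
Minimum €213,650: €339,480 meets the minimum, no increase.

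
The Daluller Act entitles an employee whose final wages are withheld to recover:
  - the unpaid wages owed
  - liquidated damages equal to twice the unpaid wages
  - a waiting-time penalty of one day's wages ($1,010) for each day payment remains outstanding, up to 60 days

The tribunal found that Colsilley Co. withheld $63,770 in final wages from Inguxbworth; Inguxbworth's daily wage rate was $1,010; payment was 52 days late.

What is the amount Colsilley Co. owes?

$243,830

Doubled: 2 × $63,770 = $127,540
Penalty days: min(52, 60) = 52
Waiting-time penalty: 52 × $1,010 = $52,520
Total award: $63,770 + $127,540 + $52,520 = $243,830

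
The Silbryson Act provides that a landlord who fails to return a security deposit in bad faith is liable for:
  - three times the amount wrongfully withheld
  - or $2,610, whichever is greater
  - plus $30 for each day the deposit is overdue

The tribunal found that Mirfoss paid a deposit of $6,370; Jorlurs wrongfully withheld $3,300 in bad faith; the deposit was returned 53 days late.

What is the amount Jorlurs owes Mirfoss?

Trebled: 3 × $3,300 = $9,900
Minimum $2,610: $9,900 meets the minimum, no increase.
Late-return penalty: 53 × $30 = $1,590
Damages plus late penalty: $9,900 + $1,590 = $11,490

$11,490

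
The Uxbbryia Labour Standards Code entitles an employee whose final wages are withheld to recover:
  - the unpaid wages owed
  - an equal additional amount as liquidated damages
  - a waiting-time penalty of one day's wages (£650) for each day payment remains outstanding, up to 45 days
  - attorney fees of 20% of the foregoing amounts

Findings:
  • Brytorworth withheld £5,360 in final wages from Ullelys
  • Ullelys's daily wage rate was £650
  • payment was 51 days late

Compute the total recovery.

£47,964

Liquidated damages (equal amount): £5,360
Penalty days: min(51, 45) = 45
Waiting-time penalty: 45 × £650 = £29,250
Subtotal: £5,360 + £5,360 + £29,250 = £39,970
Attorney fees: 20% of £39,970 = £7,994
Total award: £39,970 + £7,994 = £47,964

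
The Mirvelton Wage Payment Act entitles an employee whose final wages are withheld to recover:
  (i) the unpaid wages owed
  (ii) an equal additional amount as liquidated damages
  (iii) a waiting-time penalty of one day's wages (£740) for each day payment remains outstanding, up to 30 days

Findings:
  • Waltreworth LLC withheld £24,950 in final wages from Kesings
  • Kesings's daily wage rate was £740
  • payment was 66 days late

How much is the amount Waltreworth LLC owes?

£72,100

Liquidated damages (equal amount): £24,950
Penalty days: min(66, 30) = 30
Waiting-time penalty: 30 × £740 = £22,200
Total award: £24,950 + £24,950 + £22,200 = £72,100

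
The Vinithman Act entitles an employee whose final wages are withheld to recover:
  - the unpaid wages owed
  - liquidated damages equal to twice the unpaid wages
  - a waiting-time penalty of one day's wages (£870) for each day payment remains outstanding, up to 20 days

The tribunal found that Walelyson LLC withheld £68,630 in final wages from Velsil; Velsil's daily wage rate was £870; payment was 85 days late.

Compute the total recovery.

Doubled: 2 × £68,630 = £137,260
Penalty days: min(85, 20) = 20
Waiting-time penalty: 20 × £870 = £17,400
Total award: £68,630 + £137,260 + £17,400 = £223,290

Total award: £223,290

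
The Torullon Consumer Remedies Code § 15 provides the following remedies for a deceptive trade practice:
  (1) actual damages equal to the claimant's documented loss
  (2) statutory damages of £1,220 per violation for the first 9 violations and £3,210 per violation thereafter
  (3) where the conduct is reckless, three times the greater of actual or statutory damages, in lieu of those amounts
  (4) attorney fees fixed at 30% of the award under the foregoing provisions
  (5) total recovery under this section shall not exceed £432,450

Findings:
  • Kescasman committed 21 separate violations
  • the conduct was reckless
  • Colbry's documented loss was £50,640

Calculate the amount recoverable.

Total recovery: £197,496

First 9 violations: 9 × £1,220 = £10,980
Remaining violations: (21 − 9) × £3,210 = £38,520
Statutory damages: £10,980 + £38,520 = £49,500
Greater of actual damages (£50,640) or statutory damages (£49,500): £50,640
Trebled: 3 × £50,640 = £151,920
Attorney fees: 30% of £151,920 = £45,576
Total before cap: £151,920 + £45,576 = £197,496
Cap at £432,450: £197,496 is within the cap, no reduction.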